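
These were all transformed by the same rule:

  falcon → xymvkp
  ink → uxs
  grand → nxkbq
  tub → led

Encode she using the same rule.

The output letters match the input read backwards, each shifted +10: falcon reversed is noclaf. The word is reversed, then every letter is shifted forward by 10.
For she: reverse → ehs; then shift: e+10=o, h+10=r, s+10=c.

orc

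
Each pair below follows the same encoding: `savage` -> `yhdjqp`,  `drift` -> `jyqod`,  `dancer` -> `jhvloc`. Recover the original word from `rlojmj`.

legacy

Each letter shifts forward by (position + 6), i.e. 6, 7, 8, … — the shift grows by one for each successive letter.
Reversing it on rlojmj: r−6=l, l−7=e, o−8=g, j−9=a, m−10=c, j−11=y.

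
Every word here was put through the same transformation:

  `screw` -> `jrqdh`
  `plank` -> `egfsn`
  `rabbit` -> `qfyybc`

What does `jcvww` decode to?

stuff

Treating letters as 0–25, the rule is x ↦ 19x + 5 (mod 26).
Decoding jcvww: j(9)→11·(9−5)≡18=s; c(2)→11·(2−5)≡19=t; v(21)→11·(21−5)≡20=u; w(22)→11·(22−5)≡5=f; w(22)→11·(22−5)≡5=f (all mod 26).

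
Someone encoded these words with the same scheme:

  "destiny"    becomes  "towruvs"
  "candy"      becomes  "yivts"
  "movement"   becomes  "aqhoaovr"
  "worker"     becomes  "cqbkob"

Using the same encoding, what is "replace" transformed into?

d(3)→t(19) and e(4)→o(14) fit y≡21x+8 (mod 26); the inverse of 21 mod 26 is 5. Treating letters as 0–25, the rule is x ↦ 21x + 8 (mod 26).
On replace: r(17)→21·17+8≡1=b; e(4)→21·4+8≡14=o; p(15)→21·15+8≡11=l; l(11)→21·11+8≡5=f; a(0)→21·0+8≡8=i; c(2)→21·2+8≡24=y; e(4)→21·4+8≡14=o (all mod 26).

bolfiyo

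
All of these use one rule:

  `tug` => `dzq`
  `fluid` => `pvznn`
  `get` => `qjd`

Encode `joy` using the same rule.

tti

The shift depends on letter class: consonant t→d is +10, but vowel u→z is +5. Two shifts are in play — +5 for a/e/i/o/u, +10 for every other letter.
On joy: j(cons)+10=t, o(vowel)+5=t, y(cons)+10=i.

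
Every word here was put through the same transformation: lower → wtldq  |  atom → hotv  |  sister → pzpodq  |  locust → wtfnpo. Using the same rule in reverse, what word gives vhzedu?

l(11)→w(22) and o(14)→t(19) fit y≡25x+7 (mod 26); the inverse of 25 mod 26 is 25. This is an affine cipher: with a=0,…,z=25, each position x becomes (25x+7) mod 26.
Decoding vhzedu: v(21)→25·(21−7)≡12=m; h(7)→25·(7−7)≡0=a; z(25)→25·(25−7)≡8=i; e(4)→25·(4−7)≡3=d; d(3)→25·(3−7)≡4=e; u(20)→25·(20−7)≡13=n (all mod 26).

maiden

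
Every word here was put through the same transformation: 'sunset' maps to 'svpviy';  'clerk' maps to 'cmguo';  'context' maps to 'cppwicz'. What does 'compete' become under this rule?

cposiyk

In sunset: s→s is +0, u→v is +1, n→p is +2, s→v is +3 — the shift increases by 1 each position. Each letter shifts forward by its position index (0, 1, 2, …) — the shift grows by one for each successive letter.
Applying it to compete: c+0=c, o+1=p, m+2=o, p+3=s, e+4=i, t+5=y, e+6=k.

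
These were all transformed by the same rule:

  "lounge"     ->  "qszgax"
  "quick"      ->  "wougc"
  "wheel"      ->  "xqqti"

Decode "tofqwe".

The output letters match the input read backwards, each shifted +12: lounge reversed is egnuol. Two steps: reverse the string, then apply a Caesar shift of +12.
Decoding tofqwe: shift back: t−12=h, o−12=c, f−12=t, q−12=e, w−12=k, e−12=s → hcteks; then reverse → sketch.

sketch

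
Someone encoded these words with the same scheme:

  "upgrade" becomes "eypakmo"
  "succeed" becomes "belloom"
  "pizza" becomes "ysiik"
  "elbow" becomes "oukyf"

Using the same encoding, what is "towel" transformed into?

Vowels shift forward by 10 and consonants shift forward by 9.
On towel: t(cons)+9=c, o(vowel)+10=y, w(cons)+9=f, e(vowel)+10=o, l(cons)+9=u.

cyfou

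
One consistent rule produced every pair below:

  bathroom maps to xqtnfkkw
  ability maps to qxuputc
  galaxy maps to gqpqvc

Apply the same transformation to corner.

This is an affine cipher: with a=0,…,z=25, each position x becomes (7x+16) mod 26.
On corner: c(2)→7·2+16≡4=e; o(14)→7·14+16≡10=k; r(17)→7·17+16≡5=f; n(13)→7·13+16≡3=d; e(4)→7·4+16≡18=s; r(17)→7·17+16≡5=f (all mod 26).

ekfdsf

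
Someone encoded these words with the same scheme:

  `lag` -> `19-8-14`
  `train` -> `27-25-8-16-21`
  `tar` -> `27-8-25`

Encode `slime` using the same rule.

26-19-16-20-12

The number is (letter's place in the alphabet, a=1) + 7.
For slime: s=19→26, l=12→19, i=9→16, m=13→20, e=5→12.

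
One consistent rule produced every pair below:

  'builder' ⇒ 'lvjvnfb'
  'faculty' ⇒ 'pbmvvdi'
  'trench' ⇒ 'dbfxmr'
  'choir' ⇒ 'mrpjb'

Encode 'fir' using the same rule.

pjb

The rule splits by letter class: vowels +1, consonants +10.
Applying it to fir: f(cons)+10=p, i(vowel)+1=j, r(cons)+10=b.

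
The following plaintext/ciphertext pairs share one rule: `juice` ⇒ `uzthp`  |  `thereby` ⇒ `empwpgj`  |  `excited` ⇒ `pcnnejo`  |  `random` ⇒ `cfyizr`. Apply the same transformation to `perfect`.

ajckphe

Shifts by position in juice: pos 0: j→u (+11), pos 1: u→z (+5), pos 2: i→t (+11), pos 3: c→h (+5) — repeating every 2. It's a Vigenère-style cipher with numeric key [11,5]: position i shifts by key[i mod 2].
On perfect: p+11=a, e+5=j, r+11=c, f+5=k, e+11=p, c+5=h, t+11=e.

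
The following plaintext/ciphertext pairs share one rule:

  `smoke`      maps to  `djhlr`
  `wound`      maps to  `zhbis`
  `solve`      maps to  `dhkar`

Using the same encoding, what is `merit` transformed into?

Each letter's alphabet position (a=0..z=25) is mapped through 25·x+21 mod 26 — an affine cipher.
For merit: m(12)→25·12+21≡9=j; e(4)→25·4+21≡17=r; r(17)→25·17+21≡4=e; i(8)→25·8+21≡13=n; t(19)→25·19+21≡2=c (all mod 26).

jrenc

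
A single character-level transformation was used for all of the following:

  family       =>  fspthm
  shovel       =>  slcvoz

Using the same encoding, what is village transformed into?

lnhsspc

Two steps: reverse the string, then apply a Caesar shift of +7.
For village: reverse → egalliv; then shift: e+7=l, g+7=n, a+7=h, l+7=s, l+7=s, i+7=p, v+7=c.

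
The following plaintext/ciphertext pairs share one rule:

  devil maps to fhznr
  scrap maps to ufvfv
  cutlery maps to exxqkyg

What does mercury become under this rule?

ohvhayg

In devil: d→f is +2, e→h is +3, v→z is +4, i→n is +5 — the shift increases by 1 each position. Letter i (0-indexed) is shifted by i+2, so successive shifts are 2, 3, 4, ….
For mercury: m+2=o, e+3=h, r+4=v, c+5=h, u+6=a, r+7=y, y+8=g.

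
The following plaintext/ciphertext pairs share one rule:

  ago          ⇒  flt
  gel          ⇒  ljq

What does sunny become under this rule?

Compare letters: a→f is +5, g→l is +5, o→t is +5 — a constant shift. This is a Caesar cipher with shift 5.
On sunny: s+5=x, u+5=z, n+5=s, n+5=s, y+5=d.

xzssd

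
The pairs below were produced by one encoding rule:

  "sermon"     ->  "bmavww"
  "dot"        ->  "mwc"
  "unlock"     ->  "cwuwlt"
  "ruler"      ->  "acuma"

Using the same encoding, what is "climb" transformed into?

luqvk

The shift depends on letter class: consonant s→b is +9, but vowel e→m is +8. Vowels shift forward by 8 and consonants shift forward by 9.
Applying it to climb: c(cons)+9=l, l(cons)+9=u, i(vowel)+8=q, m(cons)+9=v, b(cons)+9=k.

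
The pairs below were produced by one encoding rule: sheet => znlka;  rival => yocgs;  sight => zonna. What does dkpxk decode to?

weird

It's a Vigenère-style cipher with numeric key [7,6]: position i shifts by key[i mod 2].
Reversing it on dkpxk: d−7=w, k−6=e, p−7=i, x−6=r, k−7=d.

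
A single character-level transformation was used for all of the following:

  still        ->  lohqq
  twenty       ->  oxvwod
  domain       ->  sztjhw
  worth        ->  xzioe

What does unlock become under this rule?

rwqzpn

This is an affine cipher: with a=0,…,z=25, each position x becomes (3x+9) mod 26.
On unlock: u(20)→3·20+9≡17=r; n(13)→3·13+9≡22=w; l(11)→3·11+9≡16=q; o(14)→3·14+9≡25=z; c(2)→3·2+9≡15=p; k(10)→3·10+9≡13=n (all mod 26).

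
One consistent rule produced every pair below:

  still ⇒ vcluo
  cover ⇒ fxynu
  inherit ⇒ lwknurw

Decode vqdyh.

Shifts by position in still: pos 0: s→v (+3), pos 1: t→c (+9), pos 2: i→l (+3), pos 3: l→u (+9) — repeating every 2. A repeating key of period 2 is used — shifts +3, +9 over and over.
Decoding vqdyh: v−3=s, q−9=h, d−3=a, y−9=p, h−3=e.

shape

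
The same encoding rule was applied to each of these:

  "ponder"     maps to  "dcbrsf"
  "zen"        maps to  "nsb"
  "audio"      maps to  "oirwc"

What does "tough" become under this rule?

hciuv

Compare letters: p→d is +14, o→c is +14, n→b is +14 — a constant shift. It's a constant shift of +14 (ROT14).
Applying it to tough: t+14=h, o+14=c, u+14=i, g+14=u, h+14=v.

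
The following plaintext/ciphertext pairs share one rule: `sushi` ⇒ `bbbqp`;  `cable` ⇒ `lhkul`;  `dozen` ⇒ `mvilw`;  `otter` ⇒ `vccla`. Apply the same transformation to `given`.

The shift depends on letter class: consonant s→b is +9, but vowel u→b is +7. Vowels shift forward by 7 and consonants shift forward by 9.
Applying it to given: g(cons)+9=p, i(vowel)+7=p, v(cons)+9=e, e(vowel)+7=l, n(cons)+9=w.

ppelw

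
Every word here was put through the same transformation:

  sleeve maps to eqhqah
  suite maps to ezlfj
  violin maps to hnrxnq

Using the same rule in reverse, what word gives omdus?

The shifts repeat in a cycle of length 3: positions 0,1,… shift by +12, +5, +3, then the pattern repeats.
Undoing it on omdus: o−12=c, m−5=h, d−3=a, u−12=i, s−5=n.

chain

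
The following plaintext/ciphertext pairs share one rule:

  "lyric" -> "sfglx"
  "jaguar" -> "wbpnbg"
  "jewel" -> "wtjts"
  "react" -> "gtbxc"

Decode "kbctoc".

Treating letters as 0–25, the rule is x ↦ 11x + 1 (mod 26).
Decoding kbctoc: k(10)→19·(10−1)≡15=p; b(1)→19·(1−1)≡0=a; c(2)→19·(2−1)≡19=t; t(19)→19·(19−1)≡4=e; o(14)→19·(14−1)≡13=n; c(2)→19·(2−1)≡19=t (all mod 26).

patent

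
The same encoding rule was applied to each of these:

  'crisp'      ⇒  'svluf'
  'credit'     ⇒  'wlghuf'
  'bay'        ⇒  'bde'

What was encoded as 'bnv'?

sky

The output letters match the input read backwards, each shifted +3: crisp reversed is psirc. Two steps: reverse the string, then apply a Caesar shift of +3.
Decoding bnv: shift back: b−3=y, n−3=k, v−3=s → yks; then reverse → sky.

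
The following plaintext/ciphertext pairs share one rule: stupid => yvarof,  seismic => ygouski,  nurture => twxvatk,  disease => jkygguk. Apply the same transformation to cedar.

igjcx

The shifts repeat in a cycle of length 2: positions 0,1,… shift by +6, +2, then the pattern repeats.
On cedar: c+6=i, e+2=g, d+6=j, a+2=c, r+6=x.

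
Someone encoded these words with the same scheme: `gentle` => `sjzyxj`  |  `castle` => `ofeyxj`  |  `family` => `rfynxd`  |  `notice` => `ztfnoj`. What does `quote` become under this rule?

Shifts by position in gentle: pos 0: g→s (+12), pos 1: e→j (+5), pos 2: n→z (+12), pos 3: t→y (+5) — repeating every 2. A repeating key of period 2 is used — shifts +12, +5 over and over.
Applying it to quote: q+12=c, u+5=z, o+12=a, t+5=y, e+12=q.

czayq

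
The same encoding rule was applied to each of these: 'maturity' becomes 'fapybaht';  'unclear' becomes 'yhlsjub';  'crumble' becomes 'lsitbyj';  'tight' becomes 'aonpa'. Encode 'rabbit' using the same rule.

apiihy

The output letters match the input read backwards, each shifted +7: maturity reversed is ytirutam. Two steps: reverse the string, then apply a Caesar shift of +7.
On rabbit: reverse → tibbar; then shift: t+7=a, i+7=p, b+7=i, b+7=i, a+7=h, r+7=y.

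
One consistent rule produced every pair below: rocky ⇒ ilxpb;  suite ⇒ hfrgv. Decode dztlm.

wagon

This is the alphabet-reversal cipher (Atbash): a becomes z, b becomes y, etc.
Decoding dztlm: d↔w, z↔a, t↔g, l↔o, m↔n.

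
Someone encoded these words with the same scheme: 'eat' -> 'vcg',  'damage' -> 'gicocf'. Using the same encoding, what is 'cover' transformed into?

tgxqe

The output letters match the input read backwards, each shifted +2: eat reversed is tae. Read the word backwards and shift each letter +2.
On cover: reverse → revoc; then shift: r+2=t, e+2=g, v+2=x, o+2=q, c+2=e.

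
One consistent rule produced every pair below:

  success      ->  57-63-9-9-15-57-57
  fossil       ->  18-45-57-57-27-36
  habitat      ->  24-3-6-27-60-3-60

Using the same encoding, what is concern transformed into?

s(#19)→57 and u(#21)→63: differences scale by 3, so n = 3·pos + 0. Each letter becomes 3×(its alphabet position, a=1..z=26).
Applying it to concern: c=3→9, o=15→45, n=14→42, c=3→9, e=5→15, r=18→54, n=14→42.

9-45-42-9-15-54-42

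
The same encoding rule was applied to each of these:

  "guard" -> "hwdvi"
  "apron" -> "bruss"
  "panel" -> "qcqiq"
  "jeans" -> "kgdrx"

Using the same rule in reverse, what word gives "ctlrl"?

bring

Each letter shifts forward by (position + 1), i.e. 1, 2, 3, … — the shift grows by one for each successive letter.
Reversing it on ctlrl: c−1=b, t−2=r, l−3=i, r−4=n, l−5=g.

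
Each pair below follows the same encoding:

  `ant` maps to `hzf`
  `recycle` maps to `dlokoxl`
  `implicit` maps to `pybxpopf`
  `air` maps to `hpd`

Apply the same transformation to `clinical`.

The shift depends on letter class: consonant n→z is +12, but vowel a→h is +7. Vowels shift forward by 7 and consonants shift forward by 12.
On clinical: c(cons)+12=o, l(cons)+12=x, i(vowel)+7=p, n(cons)+12=z, i(vowel)+7=p, c(cons)+12=o, a(vowel)+7=h, l(cons)+12=x.

oxpzpohx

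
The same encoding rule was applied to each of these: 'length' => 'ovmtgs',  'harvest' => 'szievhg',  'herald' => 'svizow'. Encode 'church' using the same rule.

This is the alphabet-reversal cipher (Atbash): a becomes z, b becomes y, etc.
On church: c↔x, h↔s, u↔f, r↔i, c↔x, h↔s.

xsfixs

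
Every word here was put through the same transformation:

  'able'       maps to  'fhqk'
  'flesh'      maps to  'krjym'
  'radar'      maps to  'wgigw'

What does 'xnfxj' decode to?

Shifts by position in able: pos 0: a→f (+5), pos 1: b→h (+6), pos 2: l→q (+5), pos 3: e→k (+6) — repeating every 2. It's a Vigenère-style cipher with numeric key [5,6]: position i shifts by key[i mod 2].
Decoding xnfxj: x−5=s, n−6=h, f−5=a, x−6=r, j−5=e.

share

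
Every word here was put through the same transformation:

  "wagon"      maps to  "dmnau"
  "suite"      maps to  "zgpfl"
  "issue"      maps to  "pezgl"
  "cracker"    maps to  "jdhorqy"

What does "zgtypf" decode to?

summit

Shifts by position in wagon: pos 0: w→d (+7), pos 1: a→m (+12), pos 2: g→n (+7), pos 3: o→a (+12) — repeating every 2. The shifts repeat in a cycle of length 2: positions 0,1,… shift by +7, +12, then the pattern repeats.
Decoding zgtypf: z−7=s, g−12=u, t−7=m, y−12=m, p−7=i, f−12=t.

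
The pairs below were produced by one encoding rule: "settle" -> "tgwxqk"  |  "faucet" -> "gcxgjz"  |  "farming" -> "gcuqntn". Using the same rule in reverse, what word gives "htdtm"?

graph

In settle: s→t is +1, e→g is +2, t→w is +3, t→x is +4 — the shift increases by 1 each position. Each letter shifts forward by (position + 1), i.e. 1, 2, 3, … — the shift grows by one for each successive letter.
Reversing it on htdtm: h−1=g, t−2=r, d−3=a, t−4=p, m−5=h.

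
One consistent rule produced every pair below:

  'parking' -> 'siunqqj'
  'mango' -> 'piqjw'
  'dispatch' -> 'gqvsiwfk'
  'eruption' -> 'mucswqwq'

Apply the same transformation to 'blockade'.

eowfnigm

The shift depends on letter class: consonant p→s is +3, but vowel a→i is +8. Two shifts are in play — +8 for a/e/i/o/u, +3 for every other letter.
Applying it to blockade: b(cons)+3=e, l(cons)+3=o, o(vowel)+8=w, c(cons)+3=f, k(cons)+3=n, a(vowel)+8=i, d(cons)+3=g, e(vowel)+8=m.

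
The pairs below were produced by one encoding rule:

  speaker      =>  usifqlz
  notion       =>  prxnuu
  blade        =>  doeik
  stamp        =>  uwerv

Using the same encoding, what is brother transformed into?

Letter i (0-indexed) is shifted by i+2, so successive shifts are 2, 3, 4, ….
For brother: b+2=d, r+3=u, o+4=s, t+5=y, h+6=n, e+7=l, r+8=z.

dusynlz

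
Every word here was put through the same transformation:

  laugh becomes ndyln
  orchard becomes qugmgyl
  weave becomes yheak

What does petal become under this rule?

rhxfr

In laugh: l→n is +2, a→d is +3, u→y is +4, g→l is +5 — the shift increases by 1 each position. Letter i (0-indexed) is shifted by i+2, so successive shifts are 2, 3, 4, ….
For petal: p+2=r, e+3=h, t+4=x, a+5=f, l+6=r.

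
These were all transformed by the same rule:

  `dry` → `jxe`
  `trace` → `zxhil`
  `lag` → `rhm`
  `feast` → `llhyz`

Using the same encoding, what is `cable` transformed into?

The shift depends on letter class: consonant d→j is +6, but vowel a→h is +7. Vowels shift forward by 7 and consonants shift forward by 6.
Applying it to cable: c(cons)+6=i, a(vowel)+7=h, b(cons)+6=h, l(cons)+6=r, e(vowel)+7=l.

ihhrl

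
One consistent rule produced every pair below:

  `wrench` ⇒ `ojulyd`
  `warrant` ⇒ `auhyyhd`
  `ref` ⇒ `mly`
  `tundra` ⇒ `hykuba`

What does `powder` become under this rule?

The output letters match the input read backwards, each shifted +7: wrench reversed is hcnerw. The word is reversed, then every letter is shifted forward by 7.
On powder: reverse → redwop; then shift: r+7=y, e+7=l, d+7=k, w+7=d, o+7=v, p+7=w.

ylkdvw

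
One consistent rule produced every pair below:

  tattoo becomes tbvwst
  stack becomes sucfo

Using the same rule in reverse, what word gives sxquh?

In tattoo: t→t is +0, a→b is +1, t→v is +2, t→w is +3 — the shift increases by 1 each position. The shift increases by 1 at each position, starting from +0: 0, 1, 2, ….
Reversing it on sxquh: s−0=s, x−1=w, q−2=o, u−3=r, h−4=d.

sword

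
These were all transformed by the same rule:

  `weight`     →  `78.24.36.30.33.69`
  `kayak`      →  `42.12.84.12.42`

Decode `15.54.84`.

boy

With a=1..z=26, the number is 3·pos + 9.
Undoing it on 15.54.84: 15→(15−9)÷3=2=b, 54→(54−9)÷3=15=o, 84→(84−9)÷3=25=y.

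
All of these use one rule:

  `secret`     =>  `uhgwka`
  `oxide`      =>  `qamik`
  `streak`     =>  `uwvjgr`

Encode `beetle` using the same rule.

In secret: s→u is +2, e→h is +3, c→g is +4, r→w is +5 — the shift increases by 1 each position. Letter i (0-indexed) is shifted by i+2, so successive shifts are 2, 3, 4, ….
On beetle: b+2=d, e+3=h, e+4=i, t+5=y, l+6=r, e+7=l.

dhiyrl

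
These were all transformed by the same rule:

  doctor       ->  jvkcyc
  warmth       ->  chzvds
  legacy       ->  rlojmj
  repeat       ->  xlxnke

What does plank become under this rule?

In doctor: d→j is +6, o→v is +7, c→k is +8, t→c is +9 — the shift increases by 1 each position. Letter i (0-indexed) is shifted by i+6, so successive shifts are 6, 7, 8, ….
For plank: p+6=v, l+7=s, a+8=i, n+9=w, k+10=u.

vsiwu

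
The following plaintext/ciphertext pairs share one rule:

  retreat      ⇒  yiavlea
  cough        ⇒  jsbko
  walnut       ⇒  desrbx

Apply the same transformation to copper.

Shifts by position in retreat: pos 0: r→y (+7), pos 1: e→i (+4), pos 2: t→a (+7), pos 3: r→v (+4) — repeating every 2. A repeating key of period 2 is used — shifts +7, +4 over and over.
Applying it to copper: c+7=j, o+4=s, p+7=w, p+4=t, e+7=l, r+4=v.

jswtlv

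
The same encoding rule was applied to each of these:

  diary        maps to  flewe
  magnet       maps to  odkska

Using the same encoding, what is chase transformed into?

In diary: d→f is +2, i→l is +3, a→e is +4, r→w is +5 — the shift increases by 1 each position. The shift increases by 1 at each position, starting from +2: 2, 3, 4, ….
On chase: c+2=e, h+3=k, a+4=e, s+5=x, e+6=k.

ekexk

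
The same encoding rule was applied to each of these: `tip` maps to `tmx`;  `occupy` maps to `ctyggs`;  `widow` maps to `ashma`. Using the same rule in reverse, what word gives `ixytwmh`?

The output letters match the input read backwards, each shifted +4: tip reversed is pit. Two steps: reverse the string, then apply a Caesar shift of +4.
Undoing it on ixytwmh: shift back: i−4=e, x−4=t, y−4=u, t−4=p, w−4=s, m−4=i, h−4=d → etupsid; then reverse → dispute.

dispute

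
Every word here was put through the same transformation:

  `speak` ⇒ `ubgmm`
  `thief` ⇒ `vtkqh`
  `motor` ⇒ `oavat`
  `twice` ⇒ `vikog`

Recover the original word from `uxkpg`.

Shifts by position in speak: pos 0: s→u (+2), pos 1: p→b (+12), pos 2: e→g (+2), pos 3: a→m (+12) — repeating every 2. It's a Vigenère-style cipher with numeric key [2,12]: position i shifts by key[i mod 2].
Decoding uxkpg: u−2=s, x−12=l, k−2=i, p−12=d, g−2=e.

slide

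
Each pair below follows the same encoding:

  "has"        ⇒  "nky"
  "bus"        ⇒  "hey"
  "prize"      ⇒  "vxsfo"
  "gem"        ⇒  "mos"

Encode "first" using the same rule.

The shift depends on letter class: consonant h→n is +6, but vowel a→k is +10. The rule splits by letter class: vowels +10, consonants +6.
Applying it to first: f(cons)+6=l, i(vowel)+10=s, r(cons)+6=x, s(cons)+6=y, t(cons)+6=z.

lsxyz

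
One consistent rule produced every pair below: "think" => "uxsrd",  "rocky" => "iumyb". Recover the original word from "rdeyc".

south

The word is reversed, then every letter is shifted forward by 10.
Decoding rdeyc: shift back: r−10=h, d−10=t, e−10=u, y−10=o, c−10=s → htuos; then reverse → south.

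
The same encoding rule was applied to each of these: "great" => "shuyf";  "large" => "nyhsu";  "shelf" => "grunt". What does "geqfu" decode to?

g(6)→s(18) and r(17)→h(7) fit y≡25x+24 (mod 26); the inverse of 25 mod 26 is 25. This is an affine cipher: with a=0,…,z=25, each position x becomes (25x+24) mod 26.
Undoing it on geqfu: g(6)→25·(6−24)≡18=s; e(4)→25·(4−24)≡20=u; q(16)→25·(16−24)≡8=i; f(5)→25·(5−24)≡19=t; u(20)→25·(20−24)≡4=e (all mod 26).

suite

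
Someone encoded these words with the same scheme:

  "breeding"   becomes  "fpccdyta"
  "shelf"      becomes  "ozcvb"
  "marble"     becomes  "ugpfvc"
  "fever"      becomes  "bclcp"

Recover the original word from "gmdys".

audio

Each letter's alphabet position (a=0..z=25) is mapped through 25·x+6 mod 26 — an affine cipher.
Reversing it on gmdys: g(6)→25·(6−6)≡0=a; m(12)→25·(12−6)≡20=u; d(3)→25·(3−6)≡3=d; y(24)→25·(24−6)≡8=i; s(18)→25·(18−6)≡14=o (all mod 26).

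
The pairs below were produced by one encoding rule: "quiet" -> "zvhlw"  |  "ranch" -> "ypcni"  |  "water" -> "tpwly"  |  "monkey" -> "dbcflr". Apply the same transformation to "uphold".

vaibem

q(16)→z(25) and u(20)→v(21) fit y≡25x+15 (mod 26); the inverse of 25 mod 26 is 25. Treating letters as 0–25, the rule is x ↦ 25x + 15 (mod 26).
On uphold: u(20)→25·20+15≡21=v; p(15)→25·15+15≡0=a; h(7)→25·7+15≡8=i; o(14)→25·14+15≡1=b; l(11)→25·11+15≡4=e; d(3)→25·3+15≡12=m (all mod 26).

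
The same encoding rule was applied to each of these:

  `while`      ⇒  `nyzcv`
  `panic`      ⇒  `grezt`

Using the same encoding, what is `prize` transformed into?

gizqv

Compare letters: w→n is +17, h→y is +17, i→z is +17 — a constant shift. This is a Caesar cipher with shift 17.
On prize: p+17=g, r+17=i, i+17=z, z+17=q, e+17=v.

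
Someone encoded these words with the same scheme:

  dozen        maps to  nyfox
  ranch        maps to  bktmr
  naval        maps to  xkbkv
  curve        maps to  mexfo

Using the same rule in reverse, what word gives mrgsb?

Shifts by position in dozen: pos 0: d→n (+10), pos 1: o→y (+10), pos 2: z→f (+6), pos 3: e→o (+10), pos 4: n→x (+10) — repeating every 3. The shifts repeat in a cycle of length 3: positions 0,1,… shift by +10, +10, +6, then the pattern repeats.
Reversing it on mrgsb: m−10=c, r−10=h, g−6=a, s−10=i, b−10=r.

chair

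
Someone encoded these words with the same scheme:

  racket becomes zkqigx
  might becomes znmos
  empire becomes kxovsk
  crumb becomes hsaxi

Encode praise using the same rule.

kyogxv

The output letters match the input read backwards, each shifted +6: racket reversed is tekcar. The word is reversed, then every letter is shifted forward by 6.
Applying it to praise: reverse → esiarp; then shift: e+6=k, s+6=y, i+6=o, a+6=g, r+6=x, p+6=v.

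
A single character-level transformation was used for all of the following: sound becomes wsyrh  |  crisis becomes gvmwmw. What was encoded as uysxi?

It's a constant shift of +4 (ROT4).
Undoing it on uysxi: u−4=q, y−4=u, s−4=o, x−4=t, i−4=e.

quote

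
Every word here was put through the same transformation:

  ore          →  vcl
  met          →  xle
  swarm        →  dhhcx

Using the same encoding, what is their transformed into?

eslpc

The rule splits by letter class: vowels +7, consonants +11.
On their: t(cons)+11=e, h(cons)+11=s, e(vowel)+7=l, i(vowel)+7=p, r(cons)+11=c.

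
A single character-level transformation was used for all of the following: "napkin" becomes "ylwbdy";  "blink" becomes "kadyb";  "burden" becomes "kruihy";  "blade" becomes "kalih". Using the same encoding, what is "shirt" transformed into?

tedus

Treating letters as 0–25, the rule is x ↦ 25x + 11 (mod 26).
For shirt: s(18)→25·18+11≡19=t; h(7)→25·7+11≡4=e; i(8)→25·8+11≡3=d; r(17)→25·17+11≡20=u; t(19)→25·19+11≡18=s (all mod 26).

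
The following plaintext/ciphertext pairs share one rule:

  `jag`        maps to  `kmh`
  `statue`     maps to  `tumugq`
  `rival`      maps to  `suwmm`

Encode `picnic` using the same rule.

qudoud

The rule splits by letter class: vowels +12, consonants +1.
For picnic: p(cons)+1=q, i(vowel)+12=u, c(cons)+1=d, n(cons)+1=o, i(vowel)+12=u, c(cons)+1=d.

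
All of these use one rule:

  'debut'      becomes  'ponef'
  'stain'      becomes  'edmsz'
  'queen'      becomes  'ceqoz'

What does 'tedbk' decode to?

hurry

Shifts by position in debut: pos 0: d→p (+12), pos 1: e→o (+10), pos 2: b→n (+12), pos 3: u→e (+10) — repeating every 2. The shifts repeat in a cycle of length 2: positions 0,1,… shift by +12, +10, then the pattern repeats.
Undoing it on tedbk: t−12=h, e−10=u, d−12=r, b−10=r, k−12=y.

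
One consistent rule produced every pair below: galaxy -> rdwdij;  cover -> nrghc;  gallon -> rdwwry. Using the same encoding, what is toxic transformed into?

eriln

The shift depends on letter class: consonant g→r is +11, but vowel a→d is +3. The rule splits by letter class: vowels +3, consonants +11.
For toxic: t(cons)+11=e, o(vowel)+3=r, x(cons)+11=i, i(vowel)+3=l, c(cons)+11=n.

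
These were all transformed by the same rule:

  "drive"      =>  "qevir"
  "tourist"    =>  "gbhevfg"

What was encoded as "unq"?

had

Every letter moves 13 places later in the alphabet, wrapping around z→a.
Decoding unq: u−13=h, n−13=a, q−13=d.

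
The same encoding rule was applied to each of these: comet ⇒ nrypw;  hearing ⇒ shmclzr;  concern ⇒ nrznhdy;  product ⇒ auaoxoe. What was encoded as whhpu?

lever

It's a Vigenère-style cipher with numeric key [11,3,12]: position i shifts by key[i mod 3].
Reversing it on whhpu: w−11=l, h−3=e, h−12=v, p−11=e, u−3=r.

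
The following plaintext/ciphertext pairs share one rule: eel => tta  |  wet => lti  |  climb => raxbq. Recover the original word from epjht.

Compare letters: e→t is +15, e→t is +15, l→a is +15 — a constant shift. Each letter is shifted forward by 15 in the alphabet (a Caesar shift of +15).
Reversing it on epjht: e−15=p, p−15=a, j−15=u, h−15=s, t−15=e.

pause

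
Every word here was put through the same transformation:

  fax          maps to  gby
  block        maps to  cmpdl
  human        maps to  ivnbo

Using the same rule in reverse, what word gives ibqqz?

Compare letters: f→g is +1, a→b is +1, x→y is +1 — a constant shift. Every letter moves 1 place later in the alphabet, wrapping around z→a.
Reversing it on ibqqz: i−1=h, b−1=a, q−1=p, q−1=p, z−1=y.

happy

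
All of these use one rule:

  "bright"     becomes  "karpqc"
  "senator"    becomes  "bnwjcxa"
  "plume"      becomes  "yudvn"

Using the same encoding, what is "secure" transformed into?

bnldan

Every letter moves 9 places later in the alphabet, wrapping around z→a.
For secure: s+9=b, e+9=n, c+9=l, u+9=d, r+9=a, e+9=n.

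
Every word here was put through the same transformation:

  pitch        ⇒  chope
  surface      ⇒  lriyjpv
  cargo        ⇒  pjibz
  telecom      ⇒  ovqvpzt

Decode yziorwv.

p(15)→c(2) and i(8)→h(7) fit y≡3x+9 (mod 26); the inverse of 3 mod 26 is 9. Each letter's alphabet position (a=0..z=25) is mapped through 3·x+9 mod 26 — an affine cipher.
Undoing it on yziorwv: y(24)→9·(24−9)≡5=f; z(25)→9·(25−9)≡14=o; i(8)→9·(8−9)≡17=r; o(14)→9·(14−9)≡19=t; r(17)→9·(17−9)≡20=u; w(22)→9·(22−9)≡13=n; v(21)→9·(21−9)≡4=e (all mod 26).

fortune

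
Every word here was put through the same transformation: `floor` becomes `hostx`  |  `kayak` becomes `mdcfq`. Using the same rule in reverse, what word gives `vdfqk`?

In floor: f→h is +2, l→o is +3, o→s is +4, o→t is +5 — the shift increases by 1 each position. Each letter shifts forward by (position + 2), i.e. 2, 3, 4, … — the shift grows by one for each successive letter.
Reversing it on vdfqk: v−2=t, d−3=a, f−4=b, q−5=l, k−6=e.

table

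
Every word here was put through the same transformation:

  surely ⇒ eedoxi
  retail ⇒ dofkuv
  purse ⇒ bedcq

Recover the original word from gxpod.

under

Shifts by position in surely: pos 0: s→e (+12), pos 1: u→e (+10), pos 2: r→d (+12), pos 3: e→o (+10) — repeating every 2. It's a Vigenère-style cipher with numeric key [12,10]: position i shifts by key[i mod 2].
Decoding gxpod: g−12=u, x−10=n, p−12=d, o−10=e, d−12=r.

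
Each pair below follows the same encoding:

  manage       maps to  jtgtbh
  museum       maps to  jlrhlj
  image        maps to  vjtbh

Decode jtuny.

Each letter's alphabet position (a=0..z=25) is mapped through 23·x+19 mod 26 — an affine cipher.
Undoing it on jtuny: j(9)→17·(9−19)≡12=m; t(19)→17·(19−19)≡0=a; u(20)→17·(20−19)≡17=r; n(13)→17·(13−19)≡2=c; y(24)→17·(24−19)≡7=h (all mod 26).

march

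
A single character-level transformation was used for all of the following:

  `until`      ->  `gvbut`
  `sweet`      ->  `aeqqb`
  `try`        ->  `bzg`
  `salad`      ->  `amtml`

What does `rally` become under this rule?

zmttg

Vowels shift forward by 12 and consonants shift forward by 8.
On rally: r(cons)+8=z, a(vowel)+12=m, l(cons)+8=t, l(cons)+8=t, y(cons)+8=g.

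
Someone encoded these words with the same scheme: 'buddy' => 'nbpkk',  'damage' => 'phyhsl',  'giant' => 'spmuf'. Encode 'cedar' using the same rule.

olphd

It's a Vigenère-style cipher with numeric key [12,7]: position i shifts by key[i mod 2].
On cedar: c+12=o, e+7=l, d+12=p, a+7=h, r+12=d.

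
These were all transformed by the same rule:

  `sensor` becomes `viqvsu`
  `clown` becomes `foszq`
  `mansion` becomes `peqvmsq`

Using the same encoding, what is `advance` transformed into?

egyeqfi

The shift depends on letter class: consonant s→v is +3, but vowel e→i is +4. Vowels shift forward by 4 and consonants shift forward by 3.
On advance: a(vowel)+4=e, d(cons)+3=g, v(cons)+3=y, a(vowel)+4=e, n(cons)+3=q, c(cons)+3=f, e(vowel)+4=i.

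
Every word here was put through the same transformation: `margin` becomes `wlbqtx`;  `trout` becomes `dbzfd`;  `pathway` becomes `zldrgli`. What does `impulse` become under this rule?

The shift depends on letter class: consonant m→w is +10, but vowel a→l is +11. The rule splits by letter class: vowels +11, consonants +10.
On impulse: i(vowel)+11=t, m(cons)+10=w, p(cons)+10=z, u(vowel)+11=f, l(cons)+10=v, s(cons)+10=c, e(vowel)+11=p.

twzfvcp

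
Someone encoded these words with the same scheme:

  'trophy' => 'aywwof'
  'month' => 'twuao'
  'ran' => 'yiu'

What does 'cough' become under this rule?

jwcno

The shift depends on letter class: consonant t→a is +7, but vowel o→w is +8. Vowels shift forward by 8 and consonants shift forward by 7.
On cough: c(cons)+7=j, o(vowel)+8=w, u(vowel)+8=c, g(cons)+7=n, h(cons)+7=o.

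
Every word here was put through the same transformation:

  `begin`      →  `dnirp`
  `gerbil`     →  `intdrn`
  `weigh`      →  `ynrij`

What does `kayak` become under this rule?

mjajm

The shift depends on letter class: consonant b→d is +2, but vowel e→n is +9. Two shifts are in play — +9 for a/e/i/o/u, +2 for every other letter.
For kayak: k(cons)+2=m, a(vowel)+9=j, y(cons)+2=a, a(vowel)+9=j, k(cons)+2=m.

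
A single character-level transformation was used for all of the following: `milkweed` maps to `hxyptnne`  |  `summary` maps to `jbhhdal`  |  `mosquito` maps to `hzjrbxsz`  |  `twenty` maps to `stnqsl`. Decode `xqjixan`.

This is an affine cipher: with a=0,…,z=25, each position x becomes (9x+3) mod 26.
Decoding xqjixan: x(23)→3·(23−3)≡8=i; q(16)→3·(16−3)≡13=n; j(9)→3·(9−3)≡18=s; i(8)→3·(8−3)≡15=p; x(23)→3·(23−3)≡8=i; a(0)→3·(0−3)≡17=r; n(13)→3·(13−3)≡4=e (all mod 26).

inspire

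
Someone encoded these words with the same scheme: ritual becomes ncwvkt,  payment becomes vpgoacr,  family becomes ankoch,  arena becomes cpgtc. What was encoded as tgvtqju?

shorter

The output letters match the input read backwards, each shifted +2: ritual reversed is lautir. Read the word backwards and shift each letter +2.
Reversing it on tgvtqju: shift back: t−2=r, g−2=e, v−2=t, t−2=r, q−2=o, j−2=h, u−2=s → retrohs; then reverse → shorter.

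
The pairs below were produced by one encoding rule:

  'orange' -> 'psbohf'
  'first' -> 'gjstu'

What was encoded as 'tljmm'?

Compare letters: o→p is +1, r→s is +1, a→b is +1 — a constant shift. Every letter moves 1 place later in the alphabet, wrapping around z→a.
Undoing it on tljmm: t−1=s, l−1=k, j−1=i, m−1=l, m−1=l.

skill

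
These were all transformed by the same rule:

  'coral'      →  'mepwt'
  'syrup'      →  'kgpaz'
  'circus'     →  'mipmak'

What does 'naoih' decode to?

Each letter's alphabet position (a=0..z=25) is mapped through 21·x+22 mod 26 — an affine cipher.
Decoding naoih: n(13)→5·(13−22)≡7=h; a(0)→5·(0−22)≡20=u; o(14)→5·(14−22)≡12=m; i(8)→5·(8−22)≡8=i; h(7)→5·(7−22)≡3=d (all mod 26).

humid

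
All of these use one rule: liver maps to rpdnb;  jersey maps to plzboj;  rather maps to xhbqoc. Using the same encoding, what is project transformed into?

vywsonf

Each letter shifts forward by (position + 6), i.e. 6, 7, 8, … — the shift grows by one for each successive letter.
Applying it to project: p+6=v, r+7=y, o+8=w, j+9=s, e+10=o, c+11=n, t+12=f.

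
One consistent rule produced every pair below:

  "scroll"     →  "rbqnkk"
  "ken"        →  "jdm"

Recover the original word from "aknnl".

bloom

Compare letters: s→r is +25, c→b is +25, r→q is +25 — a constant shift. This is a Caesar cipher with shift 25.
Reversing it on aknnl: a−25=b, k−25=l, n−25=o, n−25=o, l−25=m.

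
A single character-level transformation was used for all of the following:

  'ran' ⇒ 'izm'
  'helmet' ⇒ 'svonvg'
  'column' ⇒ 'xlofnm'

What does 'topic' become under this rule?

glkrx

Each letter is replaced by its mirror in the alphabet: a↔z, b↔y, c↔x, and so on (the Atbash cipher).
Applying it to topic: t↔g, o↔l, p↔k, i↔r, c↔x.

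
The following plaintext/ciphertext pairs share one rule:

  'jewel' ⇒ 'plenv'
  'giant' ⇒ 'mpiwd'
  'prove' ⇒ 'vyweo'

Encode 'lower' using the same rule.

rvenb

In jewel: j→p is +6, e→l is +7, w→e is +8, e→n is +9 — the shift increases by 1 each position. Letter i (0-indexed) is shifted by i+6, so successive shifts are 6, 7, 8, ….
For lower: l+6=r, o+7=v, w+8=e, e+9=n, r+10=b.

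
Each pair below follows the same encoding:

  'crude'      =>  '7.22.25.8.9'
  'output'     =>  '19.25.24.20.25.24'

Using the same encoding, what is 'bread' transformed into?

c is letter #3 and maps to 7: an offset of 4. Letters become their 1-based position plus 4 (so a→5, b→6, …).
Applying it to bread: b=2→6, r=18→22, e=5→9, a=1→5, d=4→8.

6.22.9.5.8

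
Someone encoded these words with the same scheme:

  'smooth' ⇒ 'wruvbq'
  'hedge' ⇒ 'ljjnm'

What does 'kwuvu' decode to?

groom

In smooth: s→w is +4, m→r is +5, o→u is +6, o→v is +7 — the shift increases by 1 each position. Each letter shifts forward by (position + 4), i.e. 4, 5, 6, … — the shift grows by one for each successive letter.
Decoding kwuvu: k−4=g, w−5=r, u−6=o, v−7=o, u−8=m.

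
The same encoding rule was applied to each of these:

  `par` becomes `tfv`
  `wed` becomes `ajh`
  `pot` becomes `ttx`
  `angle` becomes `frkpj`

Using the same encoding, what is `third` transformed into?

The shift depends on letter class: consonant p→t is +4, but vowel a→f is +5. Vowels shift forward by 5 and consonants shift forward by 4.
On third: t(cons)+4=x, h(cons)+4=l, i(vowel)+5=n, r(cons)+4=v, d(cons)+4=h.

xlnvh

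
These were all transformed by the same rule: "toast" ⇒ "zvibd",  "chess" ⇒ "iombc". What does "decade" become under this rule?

jlkjnp

In toast: t→z is +6, o→v is +7, a→i is +8, s→b is +9 — the shift increases by 1 each position. Each letter shifts forward by (position + 6), i.e. 6, 7, 8, … — the shift grows by one for each successive letter.
For decade: d+6=j, e+7=l, c+8=k, a+9=j, d+10=n, e+11=p.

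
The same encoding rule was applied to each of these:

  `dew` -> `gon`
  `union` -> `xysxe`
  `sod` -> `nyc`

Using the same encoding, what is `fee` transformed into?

oop

The output letters match the input read backwards, each shifted +10: dew reversed is wed. The word is reversed, then every letter is shifted forward by 10.
Applying it to fee: reverse → eef; then shift: e+10=o, e+10=o, f+10=p.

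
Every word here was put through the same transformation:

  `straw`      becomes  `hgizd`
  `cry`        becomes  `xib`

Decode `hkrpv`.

Each pair mirrors across the alphabet (s↔h, t↔g, r↔i): positions sum to 25. This is the alphabet-reversal cipher (Atbash): a becomes z, b becomes y, etc.
Decoding hkrpv: h↔s, k↔p, r↔i, p↔k, v↔e.

spike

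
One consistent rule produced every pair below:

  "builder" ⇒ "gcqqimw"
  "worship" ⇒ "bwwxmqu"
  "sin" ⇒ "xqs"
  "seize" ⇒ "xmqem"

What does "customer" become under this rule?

hcxywrmw

The shift depends on letter class: consonant b→g is +5, but vowel u→c is +8. Two shifts are in play — +8 for a/e/i/o/u, +5 for every other letter.
Applying it to customer: c(cons)+5=h, u(vowel)+8=c, s(cons)+5=x, t(cons)+5=y, o(vowel)+8=w, m(cons)+5=r, e(vowel)+8=m, r(cons)+5=w.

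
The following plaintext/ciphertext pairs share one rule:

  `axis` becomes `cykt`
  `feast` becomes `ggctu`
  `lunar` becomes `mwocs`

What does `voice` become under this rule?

wqkdg

Two shifts are in play — +2 for a/e/i/o/u, +1 for every other letter.
For voice: v(cons)+1=w, o(vowel)+2=q, i(vowel)+2=k, c(cons)+1=d, e(vowel)+2=g.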